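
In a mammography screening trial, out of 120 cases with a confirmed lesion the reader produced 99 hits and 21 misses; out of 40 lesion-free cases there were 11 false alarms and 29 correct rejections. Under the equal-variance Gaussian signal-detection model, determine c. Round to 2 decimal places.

c = -0.17

H = 99/120 = 0.8250
FA = 11/40 = 0.2750
z(H) = 0.935
z(FA) = -0.598
c = −½·[z(H) + z(FA)] = −0.5 × (0.935 + (-0.598)) = -0.1685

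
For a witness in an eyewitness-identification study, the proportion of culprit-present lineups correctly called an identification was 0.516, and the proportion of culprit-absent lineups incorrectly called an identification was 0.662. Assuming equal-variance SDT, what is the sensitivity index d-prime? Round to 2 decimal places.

d-prime = -0.38

z(H) = z(0.516) = 0.040
z(FA) = z(0.662) = 0.418
d' = z(H) − z(FA) = 0.040 − 0.418 = -0.378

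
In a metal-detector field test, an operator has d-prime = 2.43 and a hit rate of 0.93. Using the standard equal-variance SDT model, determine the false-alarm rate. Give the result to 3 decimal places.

z(hit rate) = z(0.93) = 1.4758
z(FA) = z(H) − d' = 1.4758 − 2.43 = -0.9542
false-alarm rate = Φ(-0.9542) = 0.1700

false-alarm rate = 0.170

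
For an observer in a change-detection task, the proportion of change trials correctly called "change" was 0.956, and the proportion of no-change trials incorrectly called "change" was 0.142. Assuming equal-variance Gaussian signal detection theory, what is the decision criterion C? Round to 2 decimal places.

z(H) = z(0.956) = 1.7060
z(FA) = z(0.142) = -1.0714
c = −½·[z(H) + z(FA)] = −0.5 × (1.7060 + (-1.0714)) = -0.3173

C = -0.32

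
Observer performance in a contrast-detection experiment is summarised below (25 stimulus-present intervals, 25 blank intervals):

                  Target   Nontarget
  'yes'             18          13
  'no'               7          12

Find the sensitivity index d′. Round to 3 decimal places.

H = 18/25 = 0.7200
FA = 13/25 = 0.5200
z(0.7200) = 0.5828, z(0.5200) = 0.0502
d' = z(H) − z(FA) = 0.5828 − 0.0502 = 0.5326

d′ = 0.533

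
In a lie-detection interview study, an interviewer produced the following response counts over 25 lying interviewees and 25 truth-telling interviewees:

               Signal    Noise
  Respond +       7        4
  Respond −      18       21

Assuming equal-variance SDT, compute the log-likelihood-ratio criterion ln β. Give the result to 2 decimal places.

ln β = 0.32

H = 7/25 = 0.2800
FA = 4/25 = 0.1600
z(0.2800) = -0.583, z(0.1600) = -0.994
ln β = −½·[z(H)² − z(FA)²] = −0.5 × (0.340 − 0.988) = 0.324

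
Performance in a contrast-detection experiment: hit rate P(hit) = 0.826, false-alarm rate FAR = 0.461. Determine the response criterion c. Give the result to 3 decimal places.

c = -0.420

Φ⁻¹(H) = Φ⁻¹(0.826) = 0.9385
Φ⁻¹(FA) = Φ⁻¹(0.461) = -0.0979
c = −½·[z(H) + z(FA)] = −0.5 × (0.9385 + (-0.0979)) = -0.4203
c < 0: the observer has a liberal response bias.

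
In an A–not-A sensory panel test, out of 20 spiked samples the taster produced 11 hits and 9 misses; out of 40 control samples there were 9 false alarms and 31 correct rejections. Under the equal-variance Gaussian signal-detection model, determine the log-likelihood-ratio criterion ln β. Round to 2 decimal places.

H = 11/20 = 0.5500
FA = 9/40 = 0.2250
z(0.5500) = 0.126, z(0.2250) = -0.755
ln β = −½·[z(H)² − z(FA)²] = −0.5 × (0.016 − 0.570) = 0.277

ln β = 0.28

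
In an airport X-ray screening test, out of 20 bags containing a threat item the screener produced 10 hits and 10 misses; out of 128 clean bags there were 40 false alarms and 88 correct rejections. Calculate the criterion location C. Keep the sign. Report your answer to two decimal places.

H = 10/20 = 0.5000
FA = 40/128 = 0.3125
z(H) = z(0.5000) = 0.0000
z(FA) = z(0.3125) = -0.4888
c = −½·[z(H) + z(FA)] = −0.5 × (0.0000 + (-0.4888)) = 0.2444
c > 0: the screener has a conservative response bias.

C = 0.24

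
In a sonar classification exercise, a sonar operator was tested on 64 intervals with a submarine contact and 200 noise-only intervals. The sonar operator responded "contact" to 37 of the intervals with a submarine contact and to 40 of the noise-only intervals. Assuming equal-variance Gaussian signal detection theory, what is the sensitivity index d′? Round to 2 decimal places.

H = 37/64 = 0.5781
FA = 40/200 = 0.2000
Φ⁻¹(0.5781) = 0.197, Φ⁻¹(0.2000) = -0.842
d' = z(H) − z(FA) = 0.197 − (-0.842) = 1.039

d′ = 1.04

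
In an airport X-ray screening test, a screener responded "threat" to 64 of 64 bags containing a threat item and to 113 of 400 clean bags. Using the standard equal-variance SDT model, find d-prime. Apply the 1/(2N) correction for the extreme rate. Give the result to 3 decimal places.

The hit rate is 64/64 = 1, so apply the 1/(2N) correction: H → 1 − 1/(2·64) = 0.99219.
z(H) = z(0.99219) = 2.4177
z(FA) = z(0.28250) = -0.5754
d' = 2.4177 − (-0.5754) = 2.9931

d-prime = 2.993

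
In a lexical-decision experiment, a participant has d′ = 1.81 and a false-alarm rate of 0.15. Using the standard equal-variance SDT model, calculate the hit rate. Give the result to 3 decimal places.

z(false-alarm rate) = z(0.15) = -1.0364
z(H) = z(FA) + d' = -1.0364 + 1.81 = 0.7736
hit rate = Φ(0.7736) = 0.7804

hit rate = 0.780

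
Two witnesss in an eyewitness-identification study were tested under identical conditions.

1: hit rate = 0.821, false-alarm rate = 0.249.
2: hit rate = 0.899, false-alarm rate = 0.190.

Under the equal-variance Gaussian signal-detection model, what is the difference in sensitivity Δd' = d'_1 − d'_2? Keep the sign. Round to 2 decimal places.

1: z(0.821) = 0.919, z(0.249) = -0.678, d' = 1.597
2: z(0.899) = 1.276, z(0.190) = -0.878, d' = 2.154
Δd' = d'_1 − d'_2 = 1.597 − 2.154 = -0.557
2 has the higher sensitivity.

Δd' = -0.56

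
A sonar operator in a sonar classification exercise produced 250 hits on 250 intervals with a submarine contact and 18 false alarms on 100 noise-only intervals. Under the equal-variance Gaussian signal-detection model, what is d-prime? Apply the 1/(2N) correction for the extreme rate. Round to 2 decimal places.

The hit rate is 250/250 = 1, so apply the 1/(2N) correction: H → 1 − 1/(2·250) = 0.99800.
z(H) = z(0.99800) = 2.878
z(FA) = z(0.18000) = -0.915
d' = 2.878 − (-0.915) = 3.793

d-prime = 3.79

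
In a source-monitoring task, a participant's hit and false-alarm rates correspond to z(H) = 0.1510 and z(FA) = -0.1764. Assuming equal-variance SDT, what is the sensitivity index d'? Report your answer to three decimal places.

d' = z(H) − z(FA) = 0.1510 − (-0.1764) = 0.3274

d' = 0.327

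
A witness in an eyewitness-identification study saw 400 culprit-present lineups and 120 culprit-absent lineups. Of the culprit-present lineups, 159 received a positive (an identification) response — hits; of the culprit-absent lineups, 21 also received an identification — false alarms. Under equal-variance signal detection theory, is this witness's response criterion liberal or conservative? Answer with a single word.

conservative

z(H) = -0.260, z(FA) = -0.935
c = −½·(z(H) + z(FA)) = 0.5975
c > 0 → conservative criterion (biased toward responding “no”).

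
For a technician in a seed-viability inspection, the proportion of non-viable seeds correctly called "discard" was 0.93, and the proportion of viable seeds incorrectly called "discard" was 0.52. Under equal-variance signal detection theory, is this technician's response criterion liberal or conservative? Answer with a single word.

z(H) = 1.476, z(FA) = 0.050
c = −½·(z(H) + z(FA)) = -0.763
c < 0 → liberal criterion (biased toward responding “yes”).

liberal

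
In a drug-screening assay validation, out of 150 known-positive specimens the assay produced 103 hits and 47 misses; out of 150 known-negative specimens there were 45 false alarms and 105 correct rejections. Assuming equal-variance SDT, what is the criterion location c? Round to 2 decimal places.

c = 0.02

H = 103/150 = 0.6867
FA = 45/150 = 0.3000
z(H) = 0.4865
z(FA) = -0.5244
c = −½·[z(H) + z(FA)] = −0.5 × (0.4865 + (-0.5244)) = 0.01895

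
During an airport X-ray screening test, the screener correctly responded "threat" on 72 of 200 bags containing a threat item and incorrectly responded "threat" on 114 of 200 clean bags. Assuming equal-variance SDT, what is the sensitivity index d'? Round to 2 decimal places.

H = 72/200 = 0.3600
FA = 114/200 = 0.5700
z(H) = z(0.3600) = -0.3585
z(FA) = z(0.5700) = 0.1764
d' = z(H) − z(FA) = -0.3585 − 0.1764 = -0.5349

d' = -0.53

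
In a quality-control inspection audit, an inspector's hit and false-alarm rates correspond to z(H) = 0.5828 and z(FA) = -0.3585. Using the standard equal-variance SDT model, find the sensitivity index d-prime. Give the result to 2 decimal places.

d' = z(H) − z(FA) = 0.5828 − (-0.3585) = 0.9413

d-prime = 0.94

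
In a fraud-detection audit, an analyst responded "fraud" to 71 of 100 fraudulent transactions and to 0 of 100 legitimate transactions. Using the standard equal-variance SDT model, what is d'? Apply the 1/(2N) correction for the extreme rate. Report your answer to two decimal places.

d' = 3.13

The false-alarm rate is 0/100 = 0, so apply the 1/(2N) correction: FA → 1/(2·100) = 0.00500.
z(H) = z(0.71000) = 0.553
z(FA) = z(0.00500) = -2.576
d' = 0.553 − (-2.576) = 3.129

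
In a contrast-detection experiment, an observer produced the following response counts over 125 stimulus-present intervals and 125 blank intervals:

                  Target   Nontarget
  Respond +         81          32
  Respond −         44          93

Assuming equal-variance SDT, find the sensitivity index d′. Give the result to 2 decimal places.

d′ = 1.04

H = 81/125 = 0.6480
FA = 32/125 = 0.2560
z(H) = 0.3799
z(FA) = -0.6557
d' = z(H) − z(FA) = 0.3799 − (-0.6557) = 1.0356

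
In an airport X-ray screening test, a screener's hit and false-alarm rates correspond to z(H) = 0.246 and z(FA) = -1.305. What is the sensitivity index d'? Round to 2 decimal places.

d' = z(H) − z(FA) = 0.246 − (-1.305) = 1.551

d' = 1.55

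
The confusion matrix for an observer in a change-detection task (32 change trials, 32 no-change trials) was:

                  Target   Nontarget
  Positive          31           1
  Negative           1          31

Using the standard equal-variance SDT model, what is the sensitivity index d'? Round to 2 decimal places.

d' = 3.73

H = 31/32 = 0.9688
FA = 1/32 = 0.0312
Φ⁻¹(0.9688) = 1.8634, Φ⁻¹(0.0312) = -1.8634
d' = z(H) − z(FA) = 1.8634 − (-1.8634) = 3.7268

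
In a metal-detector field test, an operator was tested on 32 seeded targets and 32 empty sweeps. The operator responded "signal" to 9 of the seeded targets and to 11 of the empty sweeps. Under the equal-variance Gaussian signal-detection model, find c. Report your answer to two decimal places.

c = 0.49

H = 9/32 = 0.2812
FA = 11/32 = 0.3438
z(0.2812) = -0.579, z(0.3438) = -0.402
c = −½·[z(H) + z(FA)] = −0.5 × (-0.579 + (-0.402)) = 0.4905
c > 0: the operator has a conservative response bias.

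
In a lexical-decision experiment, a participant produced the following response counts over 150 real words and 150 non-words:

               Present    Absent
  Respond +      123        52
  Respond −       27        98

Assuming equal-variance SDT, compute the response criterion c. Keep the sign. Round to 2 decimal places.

H = 123/150 = 0.8200
FA = 52/150 = 0.3467
z(H) = 0.9154
z(FA) = -0.3942
c = −½·[z(H) + z(FA)] = −0.5 × (0.9154 + (-0.3942)) = -0.2606
c < 0: the participant has a liberal response bias.

c = -0.26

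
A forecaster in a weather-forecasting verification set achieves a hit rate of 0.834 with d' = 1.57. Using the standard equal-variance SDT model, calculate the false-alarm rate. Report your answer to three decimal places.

false-alarm rate = 0.274

z(hit rate) = z(0.834) = 0.9701
z(FA) = z(H) − d' = 0.9701 − 1.57 = -0.5999
false-alarm rate = Φ(-0.5999) = 0.2743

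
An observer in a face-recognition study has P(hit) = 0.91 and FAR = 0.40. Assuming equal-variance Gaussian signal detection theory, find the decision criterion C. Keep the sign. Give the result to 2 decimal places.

C = -0.54

z(0.91) = 1.341, z(0.40) = -0.253
c = −½·[z(H) + z(FA)] = −0.5 × (1.341 + (-0.253)) = -0.544
c < 0: the observer has a liberal response bias.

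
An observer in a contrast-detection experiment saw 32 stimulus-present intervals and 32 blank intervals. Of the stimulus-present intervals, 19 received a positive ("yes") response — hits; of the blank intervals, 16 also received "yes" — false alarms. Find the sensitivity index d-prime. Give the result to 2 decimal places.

d-prime = 0.24

H = 19/32 = 0.5938
FA = 16/32 = 0.5000
z(H) = 0.2373
z(FA) = 0.0000
d' = z(H) − z(FA) = 0.2373 − 0.0000 = 0.2373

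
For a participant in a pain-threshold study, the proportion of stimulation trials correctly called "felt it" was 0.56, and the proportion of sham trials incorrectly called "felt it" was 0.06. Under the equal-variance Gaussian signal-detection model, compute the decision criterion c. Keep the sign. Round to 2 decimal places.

c = 0.70

z(H) = z(0.56) = 0.151
z(FA) = z(0.06) = -1.555
c = −½·[z(H) + z(FA)] = −0.5 × (0.151 + (-1.555)) = 0.702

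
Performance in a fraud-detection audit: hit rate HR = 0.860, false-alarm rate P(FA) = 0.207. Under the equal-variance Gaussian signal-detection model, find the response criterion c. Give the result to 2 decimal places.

c = -0.13

z(H) = z(0.860) = 1.0803
z(FA) = z(0.207) = -0.8169
c = −½·[z(H) + z(FA)] = −0.5 × (1.0803 + (-0.8169)) = -0.1317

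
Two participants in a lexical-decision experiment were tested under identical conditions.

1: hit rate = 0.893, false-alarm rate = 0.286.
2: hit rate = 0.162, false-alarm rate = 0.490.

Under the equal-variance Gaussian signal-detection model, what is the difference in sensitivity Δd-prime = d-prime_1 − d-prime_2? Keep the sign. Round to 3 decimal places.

Δd-prime = 2.769

1: z(0.893) = 1.2426, z(0.286) = -0.5651, d' = 1.8077
2: z(0.162) = -0.9863, z(0.490) = -0.0251, d' = -0.9612
Δd' = d'_1 − d'_2 = 1.8077 − (-0.9612) = 2.7689
1 has the higher sensitivity.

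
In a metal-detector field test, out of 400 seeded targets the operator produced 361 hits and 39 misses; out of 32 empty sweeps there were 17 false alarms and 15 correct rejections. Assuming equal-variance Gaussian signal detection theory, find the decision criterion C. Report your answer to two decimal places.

H = 361/400 = 0.9025
FA = 17/32 = 0.5312
z(H) = z(0.9025) = 1.296
z(FA) = z(0.5312) = 0.078
c = −½·[z(H) + z(FA)] = −0.5 × (1.296 + 0.078) = -0.687

C = -0.69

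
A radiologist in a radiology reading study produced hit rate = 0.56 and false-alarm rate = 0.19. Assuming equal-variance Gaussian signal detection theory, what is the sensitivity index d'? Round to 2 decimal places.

z(H) = z(0.56) = 0.1510
z(FA) = z(0.19) = -0.8779
d' = z(H) − z(FA) = 0.1510 − (-0.8779) = 1.0289

d' = 1.03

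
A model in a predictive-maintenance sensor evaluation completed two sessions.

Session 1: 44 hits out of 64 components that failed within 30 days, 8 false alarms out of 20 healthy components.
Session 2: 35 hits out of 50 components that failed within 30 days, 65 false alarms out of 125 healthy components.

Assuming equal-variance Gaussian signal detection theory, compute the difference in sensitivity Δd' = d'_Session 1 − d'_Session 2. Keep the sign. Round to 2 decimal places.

Δd' = 0.27

Session 1: z(0.6875) = 0.489, z(0.4000) = -0.253, d' = 0.742
Session 2: z(0.7000) = 0.524, z(0.5200) = 0.050, d' = 0.474
Δd' = d'_Session 1 − d'_Session 2 = 0.742 − 0.474 = 0.268
Session 1 has the higher sensitivity.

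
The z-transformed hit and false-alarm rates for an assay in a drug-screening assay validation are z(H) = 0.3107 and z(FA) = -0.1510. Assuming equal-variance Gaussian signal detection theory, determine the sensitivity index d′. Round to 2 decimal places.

d' = z(H) − z(FA) = 0.3107 − (-0.1510) = 0.4617

d′ = 0.46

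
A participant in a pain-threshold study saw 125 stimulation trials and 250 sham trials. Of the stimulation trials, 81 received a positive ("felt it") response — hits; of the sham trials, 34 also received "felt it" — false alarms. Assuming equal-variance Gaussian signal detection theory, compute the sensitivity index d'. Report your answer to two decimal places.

d' = 1.48

H = 81/125 = 0.6480
FA = 34/250 = 0.1360
z(H) = z(0.6480) = 0.3799
z(FA) = z(0.1360) = -1.0985
d' = z(H) − z(FA) = 0.3799 − (-1.0985) = 1.4784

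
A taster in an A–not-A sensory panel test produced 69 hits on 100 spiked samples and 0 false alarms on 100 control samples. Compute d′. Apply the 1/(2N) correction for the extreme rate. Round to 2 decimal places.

The false-alarm rate is 0/100 = 0, so apply the 1/(2N) correction: FA → 1/(2·100) = 0.00500.
z(H) = z(0.69000) = 0.496
z(FA) = z(0.00500) = -2.576
d' = 0.496 − (-2.576) = 3.072

d′ = 3.07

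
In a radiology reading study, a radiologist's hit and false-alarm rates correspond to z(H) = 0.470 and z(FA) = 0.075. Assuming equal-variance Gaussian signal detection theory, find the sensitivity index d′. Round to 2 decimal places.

d' = z(H) − z(FA) = 0.470 − 0.075 = 0.395

d′ = 0.40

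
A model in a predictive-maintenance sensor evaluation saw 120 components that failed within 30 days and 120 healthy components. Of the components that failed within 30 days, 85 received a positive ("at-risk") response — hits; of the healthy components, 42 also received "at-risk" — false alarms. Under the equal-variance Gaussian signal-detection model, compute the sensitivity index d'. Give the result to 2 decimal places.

H = 85/120 = 0.7083
FA = 42/120 = 0.3500
z(0.7083) = 0.5484, z(0.3500) = -0.3853
d' = z(H) − z(FA) = 0.5484 − (-0.3853) = 0.9337

d' = 0.93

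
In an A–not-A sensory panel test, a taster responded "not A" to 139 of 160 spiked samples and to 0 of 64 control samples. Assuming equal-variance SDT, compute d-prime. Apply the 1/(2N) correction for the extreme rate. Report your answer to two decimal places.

The false-alarm rate is 0/64 = 0, so apply the 1/(2N) correction: FA → 1/(2·64) = 0.00781.
z(H) = z(0.86875) = 1.121
z(FA) = z(0.00781) = -2.418
d' = 1.121 − (-2.418) = 3.539

d-prime = 3.54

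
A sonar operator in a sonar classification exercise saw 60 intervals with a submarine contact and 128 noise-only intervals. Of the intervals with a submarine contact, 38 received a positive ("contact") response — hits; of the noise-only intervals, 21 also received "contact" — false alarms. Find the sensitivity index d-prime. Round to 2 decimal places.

H = 38/60 = 0.6333
FA = 21/128 = 0.1641
Φ⁻¹(H) = Φ⁻¹(0.6333) = 0.3406
Φ⁻¹(FA) = Φ⁻¹(0.1641) = -0.9777
d' = z(H) − z(FA) = 0.3406 − (-0.9777) = 1.3183

d-prime = 1.32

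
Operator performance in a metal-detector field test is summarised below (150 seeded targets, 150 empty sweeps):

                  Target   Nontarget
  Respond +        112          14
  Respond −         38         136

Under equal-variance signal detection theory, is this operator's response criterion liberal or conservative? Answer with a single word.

conservative

z(H) = 0.664, z(FA) = -1.321
c = −½·(z(H) + z(FA)) = 0.3285
c > 0 → conservative criterion (biased toward responding “no”).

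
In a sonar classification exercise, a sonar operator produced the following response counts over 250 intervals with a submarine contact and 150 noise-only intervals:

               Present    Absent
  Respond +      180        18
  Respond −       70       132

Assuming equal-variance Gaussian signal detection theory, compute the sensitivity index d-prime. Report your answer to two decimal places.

H = 180/250 = 0.7200
FA = 18/150 = 0.1200
z(0.7200) = 0.5828, z(0.1200) = -1.1750
d' = z(H) − z(FA) = 0.5828 − (-1.1750) = 1.7578

d-prime = 1.76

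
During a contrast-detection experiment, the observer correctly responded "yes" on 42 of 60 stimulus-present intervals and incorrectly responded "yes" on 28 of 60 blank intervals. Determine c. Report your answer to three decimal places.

c = -0.220

H = 42/60 = 0.7000
FA = 28/60 = 0.4667
z(H) = 0.5244
z(FA) = -0.0836
c = −½·[z(H) + z(FA)] = −0.5 × (0.5244 + (-0.0836)) = -0.2204
c < 0: the observer has a liberal response bias.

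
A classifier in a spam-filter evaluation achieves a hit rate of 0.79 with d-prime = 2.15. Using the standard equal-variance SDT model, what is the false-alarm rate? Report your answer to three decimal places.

z(hit rate) = z(0.79) = 0.8064
z(FA) = z(H) − d' = 0.8064 − 2.15 = -1.3436
false-alarm rate = Φ(-1.3436) = 0.0895

false-alarm rate = 0.090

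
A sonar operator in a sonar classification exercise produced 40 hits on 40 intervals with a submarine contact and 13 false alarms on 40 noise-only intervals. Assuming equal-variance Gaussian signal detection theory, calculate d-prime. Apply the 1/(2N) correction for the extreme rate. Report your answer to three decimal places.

The hit rate is 40/40 = 1, so apply the 1/(2N) correction: H → 1 − 1/(2·40) = 0.98750.
z(H) = z(0.98750) = 2.2414
z(FA) = z(0.32500) = -0.4538
d' = 2.2414 − (-0.4538) = 2.6952

d-prime = 2.695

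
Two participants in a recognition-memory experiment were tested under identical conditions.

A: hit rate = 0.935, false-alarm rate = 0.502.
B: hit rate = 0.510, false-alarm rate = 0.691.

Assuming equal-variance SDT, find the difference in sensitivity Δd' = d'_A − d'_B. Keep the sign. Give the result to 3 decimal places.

Δd' = 1.983

A: z(0.935) = 1.5141, z(0.502) = 0.0050, d' = 1.5091
B: z(0.510) = 0.0251, z(0.691) = 0.4987, d' = -0.4736
Δd' = d'_A − d'_B = 1.5091 − (-0.4736) = 1.9827
A has the higher sensitivity.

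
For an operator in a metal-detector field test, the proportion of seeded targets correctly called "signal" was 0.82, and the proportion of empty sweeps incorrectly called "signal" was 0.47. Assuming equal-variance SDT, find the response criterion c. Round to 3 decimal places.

c = -0.420

Φ⁻¹(H) = Φ⁻¹(0.82) = 0.9154
Φ⁻¹(FA) = Φ⁻¹(0.47) = -0.0753
c = −½·[z(H) + z(FA)] = −0.5 × (0.9154 + (-0.0753)) = -0.42005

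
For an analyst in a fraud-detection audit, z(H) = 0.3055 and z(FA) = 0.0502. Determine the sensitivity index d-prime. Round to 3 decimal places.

d-prime = 0.255

d' = z(H) − z(FA) = 0.3055 − 0.0502 = 0.2553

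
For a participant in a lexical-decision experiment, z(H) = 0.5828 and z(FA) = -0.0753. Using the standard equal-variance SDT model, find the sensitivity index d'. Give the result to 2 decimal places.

d' = z(H) − z(FA) = 0.5828 − (-0.0753) = 0.6581

d' = 0.66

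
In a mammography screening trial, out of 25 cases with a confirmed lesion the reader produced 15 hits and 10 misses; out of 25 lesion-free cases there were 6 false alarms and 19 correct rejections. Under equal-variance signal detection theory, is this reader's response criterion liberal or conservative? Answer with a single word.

conservative

z(H) = 0.253, z(FA) = -0.706
c = −½·(z(H) + z(FA)) = 0.2265
c > 0 → conservative criterion (biased toward responding “no”).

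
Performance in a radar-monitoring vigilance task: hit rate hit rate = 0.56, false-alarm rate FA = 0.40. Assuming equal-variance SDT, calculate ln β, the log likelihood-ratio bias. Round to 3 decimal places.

z(H) = 0.1510
z(FA) = -0.2533
ln β = −½·[z(H)² − z(FA)²] = −0.5 × (0.0228 − 0.0642) = 0.0207

ln β = 0.021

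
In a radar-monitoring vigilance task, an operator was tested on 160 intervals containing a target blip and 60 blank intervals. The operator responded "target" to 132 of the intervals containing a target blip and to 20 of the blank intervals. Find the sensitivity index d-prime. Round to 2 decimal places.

d-prime = 1.37

H = 132/160 = 0.8250
FA = 20/60 = 0.3333
Φ⁻¹(H) = Φ⁻¹(0.8250) = 0.9346
Φ⁻¹(FA) = Φ⁻¹(0.3333) = -0.4308
d' = z(H) − z(FA) = 0.9346 − (-0.4308) = 1.3654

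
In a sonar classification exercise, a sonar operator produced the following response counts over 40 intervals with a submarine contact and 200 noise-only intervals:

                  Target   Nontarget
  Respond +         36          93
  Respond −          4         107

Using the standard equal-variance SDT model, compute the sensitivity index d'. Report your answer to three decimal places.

H = 36/40 = 0.9000
FA = 93/200 = 0.4650
Φ⁻¹(H) = 1.2816
Φ⁻¹(FA) = -0.0878
d' = z(H) − z(FA) = 1.2816 − (-0.0878) = 1.3694

d' = 1.369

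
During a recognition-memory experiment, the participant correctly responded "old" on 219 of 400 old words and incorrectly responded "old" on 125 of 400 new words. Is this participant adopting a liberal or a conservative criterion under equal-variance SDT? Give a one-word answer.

z(H) = 0.119, z(FA) = -0.489
c = −½·(z(H) + z(FA)) = 0.185
c > 0 → conservative criterion (biased toward responding “no”).

conservative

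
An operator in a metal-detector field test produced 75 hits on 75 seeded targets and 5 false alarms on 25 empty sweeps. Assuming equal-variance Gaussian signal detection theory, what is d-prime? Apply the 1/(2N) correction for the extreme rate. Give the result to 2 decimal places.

d-prime = 3.32

The hit rate is 75/75 = 1, so apply the 1/(2N) correction: H → 1 − 1/(2·75) = 0.99333.
z(H) = z(0.99333) = 2.475
z(FA) = z(0.20000) = -0.842
d' = 2.475 − (-0.842) = 3.317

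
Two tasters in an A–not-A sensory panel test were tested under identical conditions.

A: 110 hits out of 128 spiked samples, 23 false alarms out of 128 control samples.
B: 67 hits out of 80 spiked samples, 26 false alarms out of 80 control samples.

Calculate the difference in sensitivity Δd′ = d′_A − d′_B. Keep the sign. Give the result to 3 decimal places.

A: z(0.8594) = 1.0776, z(0.1797) = -0.9165, d' = 1.9941
B: z(0.8375) = 0.9842, z(0.3250) = -0.4538, d' = 1.4380
Δd' = d'_A − d'_B = 1.9941 − 1.4380 = 0.5561
A has the higher sensitivity.

Δd′ = 0.556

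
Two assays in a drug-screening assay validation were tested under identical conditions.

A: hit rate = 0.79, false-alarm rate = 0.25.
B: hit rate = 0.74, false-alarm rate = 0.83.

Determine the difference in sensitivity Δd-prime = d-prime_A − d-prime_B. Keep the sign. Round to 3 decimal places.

A: z(0.79) = 0.8064, z(0.25) = -0.6745, d' = 1.4809
B: z(0.74) = 0.6433, z(0.83) = 0.9542, d' = -0.3109
Δd' = d'_A − d'_B = 1.4809 − (-0.3109) = 1.7918
A has the higher sensitivity.

Δd-prime = 1.792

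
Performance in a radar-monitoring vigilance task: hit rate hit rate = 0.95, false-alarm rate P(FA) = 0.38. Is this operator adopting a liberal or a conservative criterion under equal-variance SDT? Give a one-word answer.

z(H) = 1.645, z(FA) = -0.305
c = −½·(z(H) + z(FA)) = -0.670
c < 0 → liberal criterion (biased toward responding “yes”).

liberal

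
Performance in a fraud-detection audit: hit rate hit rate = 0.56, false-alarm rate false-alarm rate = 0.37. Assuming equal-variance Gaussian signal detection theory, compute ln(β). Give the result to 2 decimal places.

z(H) = 0.151
z(FA) = -0.332
ln β = −½·[z(H)² − z(FA)²] = −0.5 × (0.023 − 0.110) = 0.0435

ln β = 0.04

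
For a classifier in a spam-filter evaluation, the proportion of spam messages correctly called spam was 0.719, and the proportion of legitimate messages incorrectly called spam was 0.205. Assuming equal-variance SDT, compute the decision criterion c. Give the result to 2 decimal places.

c = 0.12

z(0.719) = 0.5799, z(0.205) = -0.8239
c = −½·[z(H) + z(FA)] = −0.5 × (0.5799 + (-0.8239)) = 0.1220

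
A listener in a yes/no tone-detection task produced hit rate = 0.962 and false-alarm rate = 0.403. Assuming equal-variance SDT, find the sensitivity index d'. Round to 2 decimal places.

Φ⁻¹(H) = 1.774
Φ⁻¹(FA) = -0.246
d' = z(H) − z(FA) = 1.774 − (-0.246) = 2.020

d' = 2.02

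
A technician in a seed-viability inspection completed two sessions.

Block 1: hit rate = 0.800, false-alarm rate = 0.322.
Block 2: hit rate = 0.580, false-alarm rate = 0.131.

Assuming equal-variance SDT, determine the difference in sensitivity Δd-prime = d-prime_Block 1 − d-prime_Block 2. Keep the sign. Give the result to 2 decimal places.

Block 1: z(0.800) = 0.842, z(0.322) = -0.462, d' = 1.304
Block 2: z(0.580) = 0.202, z(0.131) = -1.122, d' = 1.324
Δd' = d'_Block 1 − d'_Block 2 = 1.304 − 1.324 = -0.020
Block 2 has the higher sensitivity.

Δd-prime = -0.02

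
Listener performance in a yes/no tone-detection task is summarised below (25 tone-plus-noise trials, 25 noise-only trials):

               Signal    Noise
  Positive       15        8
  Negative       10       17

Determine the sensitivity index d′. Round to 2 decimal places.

d′ = 0.72

H = 15/25 = 0.6000
FA = 8/25 = 0.3200
z(0.6000) = 0.2533, z(0.3200) = -0.4677
d' = z(H) − z(FA) = 0.2533 − (-0.4677) = 0.7210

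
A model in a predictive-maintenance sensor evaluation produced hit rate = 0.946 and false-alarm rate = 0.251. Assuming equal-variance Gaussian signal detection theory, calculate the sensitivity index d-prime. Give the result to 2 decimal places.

Φ⁻¹(0.946) = 1.607, Φ⁻¹(0.251) = -0.671
d' = z(H) − z(FA) = 1.607 − (-0.671) = 2.278

d-prime = 2.28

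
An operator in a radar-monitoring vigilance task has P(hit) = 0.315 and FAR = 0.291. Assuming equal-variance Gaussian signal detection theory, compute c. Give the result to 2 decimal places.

Φ⁻¹(H) = Φ⁻¹(0.315) = -0.482
Φ⁻¹(FA) = Φ⁻¹(0.291) = -0.550
c = −½·[z(H) + z(FA)] = −0.5 × (-0.482 + (-0.550)) = 0.516
c > 0: the operator has a conservative response bias.

c = 0.52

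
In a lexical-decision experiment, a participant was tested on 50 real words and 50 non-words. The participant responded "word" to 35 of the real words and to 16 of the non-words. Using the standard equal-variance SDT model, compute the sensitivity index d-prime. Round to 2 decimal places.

d-prime = 0.99

H = 35/50 = 0.7000
FA = 16/50 = 0.3200
z(H) = z(0.7000) = 0.5244
z(FA) = z(0.3200) = -0.4677
d' = z(H) − z(FA) = 0.5244 − (-0.4677) = 0.9921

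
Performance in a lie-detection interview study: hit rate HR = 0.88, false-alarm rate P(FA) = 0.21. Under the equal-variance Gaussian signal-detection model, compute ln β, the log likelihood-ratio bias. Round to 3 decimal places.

ln β = -0.365

Φ⁻¹(0.88) = 1.1750, Φ⁻¹(0.21) = -0.8064
ln β = −½·[z(H)² − z(FA)²] = −0.5 × (1.3806 − 0.6503) = -0.36515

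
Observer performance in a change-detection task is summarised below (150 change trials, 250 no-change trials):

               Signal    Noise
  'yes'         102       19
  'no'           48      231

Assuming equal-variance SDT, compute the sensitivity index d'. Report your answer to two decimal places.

H = 102/150 = 0.6800
FA = 19/250 = 0.0760
Φ⁻¹(H) = Φ⁻¹(0.6800) = 0.468
Φ⁻¹(FA) = Φ⁻¹(0.0760) = -1.433
d' = z(H) − z(FA) = 0.468 − (-1.433) = 1.901

d' = 1.90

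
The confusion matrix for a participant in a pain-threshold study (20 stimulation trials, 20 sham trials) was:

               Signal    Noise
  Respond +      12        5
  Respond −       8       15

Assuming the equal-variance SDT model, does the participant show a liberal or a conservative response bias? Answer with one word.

z(H) = 0.253, z(FA) = -0.674
c = −½·(z(H) + z(FA)) = 0.2105
c > 0 → conservative criterion (biased toward responding “no”).

conservative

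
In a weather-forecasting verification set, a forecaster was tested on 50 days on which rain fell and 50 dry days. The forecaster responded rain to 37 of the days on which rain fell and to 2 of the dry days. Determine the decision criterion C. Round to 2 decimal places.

H = 37/50 = 0.7400
FA = 2/50 = 0.0400
z(H) = z(0.7400) = 0.643
z(FA) = z(0.0400) = -1.751
c = −½·[z(H) + z(FA)] = −0.5 × (0.643 + (-1.751)) = 0.554
c > 0: the forecaster has a conservative response bias.

C = 0.55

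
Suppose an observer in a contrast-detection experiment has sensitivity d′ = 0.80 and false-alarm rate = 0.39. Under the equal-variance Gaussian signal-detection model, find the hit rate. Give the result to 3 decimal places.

hit rate = 0.699

z(false-alarm rate) = z(0.39) = -0.2793
z(H) = z(FA) + d' = -0.2793 + 0.80 = 0.5207
hit rate = Φ(0.5207) = 0.6987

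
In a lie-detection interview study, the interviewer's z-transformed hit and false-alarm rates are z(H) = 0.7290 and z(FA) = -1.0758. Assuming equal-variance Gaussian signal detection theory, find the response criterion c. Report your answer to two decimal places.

c = −½·[z(H) + z(FA)] = −½·(0.7290 + (-1.0758)) = 0.1734

c = 0.17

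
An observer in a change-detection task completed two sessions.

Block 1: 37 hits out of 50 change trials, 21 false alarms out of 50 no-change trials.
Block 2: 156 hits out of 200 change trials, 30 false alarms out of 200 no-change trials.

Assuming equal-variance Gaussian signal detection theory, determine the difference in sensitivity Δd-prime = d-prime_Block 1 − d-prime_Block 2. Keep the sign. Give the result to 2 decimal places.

Block 1: z(0.7400) = 0.643, z(0.4200) = -0.202, d' = 0.845
Block 2: z(0.7800) = 0.772, z(0.1500) = -1.036, d' = 1.808
Δd' = d'_Block 1 − d'_Block 2 = 0.845 − 1.808 = -0.963
Block 2 has the higher sensitivity.

Δd-prime = -0.96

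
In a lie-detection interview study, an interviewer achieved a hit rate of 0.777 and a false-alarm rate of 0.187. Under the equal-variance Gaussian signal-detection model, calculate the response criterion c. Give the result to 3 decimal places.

z(H) = 0.7621
z(FA) = -0.8890
c = −½·[z(H) + z(FA)] = −0.5 × (0.7621 + (-0.8890)) = 0.06345

c = 0.063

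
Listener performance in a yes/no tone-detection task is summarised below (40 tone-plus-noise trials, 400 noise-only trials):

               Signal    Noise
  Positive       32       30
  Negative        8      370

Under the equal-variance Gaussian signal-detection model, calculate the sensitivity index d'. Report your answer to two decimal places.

d' = 2.28

H = 32/40 = 0.8000
FA = 30/400 = 0.0750
z(H) = 0.842
z(FA) = -1.440
d' = z(H) − z(FA) = 0.842 − (-1.440) = 2.282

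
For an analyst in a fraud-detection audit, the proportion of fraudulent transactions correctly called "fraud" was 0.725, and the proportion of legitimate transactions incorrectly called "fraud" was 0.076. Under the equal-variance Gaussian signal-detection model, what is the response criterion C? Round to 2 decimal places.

z(H) = z(0.725) = 0.5978
z(FA) = z(0.076) = -1.4325
c = −½·[z(H) + z(FA)] = −0.5 × (0.5978 + (-1.4325)) = 0.41735

C = 0.42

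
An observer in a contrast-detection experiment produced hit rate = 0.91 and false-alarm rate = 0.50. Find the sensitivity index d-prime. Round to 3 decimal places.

d-prime = 1.341

z(0.91) = 1.3408, z(0.50) = 0.0000
d' = z(H) − z(FA) = 1.3408 − 0.0000 = 1.3408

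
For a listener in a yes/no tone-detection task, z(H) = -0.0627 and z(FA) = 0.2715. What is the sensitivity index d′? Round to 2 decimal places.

d' = z(H) − z(FA) = -0.0627 − 0.2715 = -0.3342

d′ = -0.33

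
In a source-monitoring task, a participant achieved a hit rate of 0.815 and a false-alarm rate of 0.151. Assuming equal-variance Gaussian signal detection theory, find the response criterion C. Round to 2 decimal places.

Φ⁻¹(H) = 0.8965
Φ⁻¹(FA) = -1.0322
c = −½·[z(H) + z(FA)] = −0.5 × (0.8965 + (-1.0322)) = 0.06785
c > 0: the participant has a conservative response bias.

C = 0.07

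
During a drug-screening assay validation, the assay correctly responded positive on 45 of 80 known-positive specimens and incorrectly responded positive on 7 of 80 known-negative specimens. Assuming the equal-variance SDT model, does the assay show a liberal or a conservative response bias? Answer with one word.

conservative

z(H) = 0.157, z(FA) = -1.356
c = −½·(z(H) + z(FA)) = 0.5995
c > 0 → conservative criterion (biased toward responding “no”).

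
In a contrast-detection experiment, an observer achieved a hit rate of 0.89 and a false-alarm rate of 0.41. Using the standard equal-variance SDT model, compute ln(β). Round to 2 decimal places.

ln β = -0.73

z(H) = 1.227
z(FA) = -0.228
ln β = −½·[z(H)² − z(FA)²] = −0.5 × (1.506 − 0.052) = -0.727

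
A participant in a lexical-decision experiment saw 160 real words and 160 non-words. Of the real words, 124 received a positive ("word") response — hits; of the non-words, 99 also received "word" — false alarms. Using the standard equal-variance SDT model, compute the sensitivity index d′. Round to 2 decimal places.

d′ = 0.45

H = 124/160 = 0.7750
FA = 99/160 = 0.6188
z(0.7750) = 0.755, z(0.6188) = 0.302
d' = z(H) − z(FA) = 0.755 − 0.302 = 0.453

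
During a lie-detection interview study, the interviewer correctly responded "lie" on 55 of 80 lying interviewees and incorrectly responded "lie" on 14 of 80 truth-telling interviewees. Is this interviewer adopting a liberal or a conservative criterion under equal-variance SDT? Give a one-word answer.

z(H) = 0.489, z(FA) = -0.935
c = −½·(z(H) + z(FA)) = 0.223
c > 0 → conservative criterion (biased toward responding “no”).

conservative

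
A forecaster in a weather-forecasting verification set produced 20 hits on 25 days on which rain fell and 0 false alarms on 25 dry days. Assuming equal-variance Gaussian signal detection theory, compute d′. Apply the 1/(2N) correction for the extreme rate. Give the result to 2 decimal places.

The false-alarm rate is 0/25 = 0, so apply the 1/(2N) correction: FA → 1/(2·25) = 0.02000.
z(H) = z(0.80000) = 0.842
z(FA) = z(0.02000) = -2.054
d' = 0.842 − (-2.054) = 2.896

d′ = 2.90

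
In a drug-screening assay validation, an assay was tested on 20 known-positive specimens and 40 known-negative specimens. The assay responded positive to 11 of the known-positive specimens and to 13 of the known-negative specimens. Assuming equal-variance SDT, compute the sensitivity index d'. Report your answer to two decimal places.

H = 11/20 = 0.5500
FA = 13/40 = 0.3250
Φ⁻¹(H) = Φ⁻¹(0.5500) = 0.126
Φ⁻¹(FA) = Φ⁻¹(0.3250) = -0.454
d' = z(H) − z(FA) = 0.126 − (-0.454) = 0.580

d' = 0.58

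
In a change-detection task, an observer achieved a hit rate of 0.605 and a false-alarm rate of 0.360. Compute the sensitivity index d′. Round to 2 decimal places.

d′ = 0.62

Φ⁻¹(0.605) = 0.266, Φ⁻¹(0.360) = -0.358
d' = z(H) − z(FA) = 0.266 − (-0.358) = 0.624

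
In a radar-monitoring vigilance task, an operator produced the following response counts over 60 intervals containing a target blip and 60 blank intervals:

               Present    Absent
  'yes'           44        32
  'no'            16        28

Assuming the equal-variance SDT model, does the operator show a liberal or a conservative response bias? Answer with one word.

liberal

z(H) = 0.623, z(FA) = 0.084
c = −½·(z(H) + z(FA)) = -0.3535
c < 0 → liberal criterion (biased toward responding “yes”).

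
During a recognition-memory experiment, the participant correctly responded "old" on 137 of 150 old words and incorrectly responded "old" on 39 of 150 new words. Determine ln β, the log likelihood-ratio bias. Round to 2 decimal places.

H = 137/150 = 0.9133
FA = 39/150 = 0.2600
z(H) = 1.361
z(FA) = -0.643
ln β = −½·[z(H)² − z(FA)²] = −0.5 × (1.852 − 0.413) = -0.7195

ln β = -0.72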